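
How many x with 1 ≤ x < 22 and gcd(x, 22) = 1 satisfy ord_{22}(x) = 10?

φ(22) = φ(2)·φ(11) = 1·10 = 10 = 2 · 5.
In a cyclic group of order 10, there are φ(d) elements of order d for each divisor d of 10, and zero for non-divisors.
10 = 2 · 5 divides 10, and φ(10) = 4.

4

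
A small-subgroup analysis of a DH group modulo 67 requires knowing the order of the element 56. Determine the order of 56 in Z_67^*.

By Lagrange's theorem, ord_67(56) divides φ(67) = 67 − 1 = 66 = 2 · 3 · 11.
Divisors of 66: 1, 2, 3, 6, 11, 22, 33, 66.
Evaluate successive powers at the divisors of 66:
56^1 ≡ 56 (mod 67)
56^2 ≡ 54 (mod 67)
56^3 ≡ 9 (mod 67)
56^6 ≡ 14 (mod 67)
56^11 ≡ 37 (mod 67)
56^22 ≡ 29 (mod 67)
56^33 ≡ 1 (mod 67) ✓
So ord_67(56) = 33.

33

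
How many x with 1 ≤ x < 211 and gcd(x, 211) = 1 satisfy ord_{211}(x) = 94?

0

φ(211) = 211 − 1 = 210 = 2 · 3 · 5 · 7.
Since (Z/211Z)^× is cyclic of order 210, the number of elements of order d is φ(d) when d | 210 and 0 otherwise.
Since 94 ∤ 210, the count is 0.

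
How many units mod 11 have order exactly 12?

φ(11) = 11 − 1 = 10 = 2 · 5.
In a cyclic group of order 10, there are φ(d) elements of order d for each divisor d of 10, and zero for non-divisors.
Since 12 ∤ 10, the count is 0.

0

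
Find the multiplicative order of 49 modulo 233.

58

ord(49) | φ(233) = 233 − 1 = 232 = 2^3 · 29.
Divisors of 232: 1, 2, 4, 8, 29, 58, 116, 232.
Evaluate successive powers at the divisors of 232:
49^1 ≡ 49 (mod 233)
49^2 ≡ 71 (mod 233)
49^4 ≡ 148 (mod 233)
49^8 ≡ 2 (mod 233)
49^29 ≡ 232 (mod 233)
49^58 ≡ 1 (mod 233) ✓
Hence ord(49) = 58.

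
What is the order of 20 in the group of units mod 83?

By Lagrange's theorem, ord_83(20) divides φ(83) = 83 − 1 = 82 = 2 · 41.
Divisors of 82: 1, 2, 41, 82.
Compute 20^d (mod 83) for the divisors d until we hit 1:
20^1 ≡ 20
20^2 ≡ 68
20^41 ≡ 82
20^82 ≡ 1
Hence ord(20) = 82.

82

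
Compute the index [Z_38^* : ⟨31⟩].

ord(31) | φ(38) = φ(2)·φ(19) = 1·18 = 18 = 2 · 3^2.
Divisors of 18: 1, 2, 3, 6, 9, 18.
Compute 31^d (mod 38) for the divisors d until we hit 1:
31^1 ≡ 31
31^2 ≡ 11
31^3 ≡ 37
31^6 ≡ 1
So ord_38(31) = 6, hence |⟨31⟩| = 6.
[(Z/38Z)^× : ⟨31⟩] = 18/6 = 3.

3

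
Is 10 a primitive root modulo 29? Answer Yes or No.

Yes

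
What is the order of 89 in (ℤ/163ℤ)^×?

ord(89) | φ(163) = 163 − 1 = 162 = 2 · 3^4.
Divisors of 162: 1, 2, 3, 6, 9, 18, 27, 54, 81, 162.
Test each divisor d:
89^1 ≡ 89 (mod 163)
89^2 ≡ 97 (mod 163)
89^3 ≡ 157 (mod 163)
89^6 ≡ 36 (mod 163)
89^9 ≡ 110 (mod 163)
89^18 ≡ 38 (mod 163)
89^27 ≡ 105 (mod 163)
89^54 ≡ 104 (mod 163)
89^81 ≡ 162 (mod 163)
89^162 ≡ 1 (mod 163) ✓
Hence ord(89) = 162.

162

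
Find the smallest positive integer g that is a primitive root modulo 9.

2

φ(9) = φ(3^2) = 3·(3−1) = 6 = 2 · 3.
g is a primitive root iff g^(6/q) ≢ 1 (mod 9) for each prime q ∈ {2, 3}.
g = 2: 2^3 ≡ 8; 2^2 ≡ 4 — none is 1, so 2 is a primitive root.
So 2 is the smallest generator of (Z/9Z)^×.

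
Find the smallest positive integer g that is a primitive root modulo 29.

2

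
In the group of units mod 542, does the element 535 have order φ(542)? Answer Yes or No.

φ(542) = φ(2)·φ(271) = 1·270 = 270 = 2 · 3^3 · 5.
535 is a primitive root mod 542 iff 535^(φ(542)/q) ≢ 1 for every prime q | φ(542), i.e. q ∈ {2, 3, 5}.
535^135 ≡ 541 (mod 542)  [q = 2: ≢ 1 ✓]
535^90 ≡ 513 (mod 542)  [q = 3: ≢ 1 ✓]
535^54 ≡ 371 (mod 542)  [q = 5: ≢ 1 ✓]
None equal 1, so ord_542(535) = 270: 535 is a primitive root.

Yes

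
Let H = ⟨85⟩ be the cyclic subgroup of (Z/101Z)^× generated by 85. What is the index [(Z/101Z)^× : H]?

2

ord(85) | φ(101) = 101 − 1 = 100 = 2^2 · 5^2.
Divisors of 100: 1, 2, 4, 5, 10, 20, 25, 50, 100.
Compute 85^d (mod 101) for the divisors d until we hit 1:
85^1 ≡ 85 (mod 101)
85^2 ≡ 54 (mod 101)
85^4 ≡ 88 (mod 101)
85^5 ≡ 6 (mod 101)
85^10 ≡ 36 (mod 101)
85^20 ≡ 84 (mod 101)
85^25 ≡ 100 (mod 101)
85^50 ≡ 1 (mod 101) ✓
Thus |⟨85⟩| = ord(85) = 50.
The index is φ(101) / ord(85) = 100 / 50 = 2.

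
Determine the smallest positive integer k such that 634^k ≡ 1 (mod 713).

165

Since 634 ∈ (Z/713Z)^×, its order divides φ(713) = φ(23·31) = (23−1)·(31−1) = 22·30 = 660 = 2^2 · 3 · 5 · 11.
Divisors of 660: 1, 2, 3, 4, 5, 6, 10, 11, 12, 15, 20, 22, 30, 33, 44, 55, 60, 66, 110, 132, 165, 220, 330, 660.
Check 634^d mod 713 for each divisor in increasing order:
634^1 ≡ 634 (mod 713)
634^2 ≡ 537 (mod 713)
634^3 ≡ 357 (mod 713)
634^4 ≡ 317 (mod 713)
634^5 ≡ 625 (mod 713)
634^6 ≡ 535 (mod 713)
634^10 ≡ 614 (mod 713)
634^11 ≡ 691 (mod 713)
634^12 ≡ 312 (mod 713)
634^15 ≡ 156 (mod 713)
634^20 ≡ 532 (mod 713)
634^22 ≡ 484 (mod 713)
634^30 ≡ 94 (mod 713)
634^33 ≡ 47 (mod 713)
634^44 ≡ 392 (mod 713)
634^55 ≡ 645 (mod 713)
634^60 ≡ 280 (mod 713)
634^66 ≡ 70 (mod 713)
634^110 ≡ 346 (mod 713)
634^132 ≡ 622 (mod 713)
634^165 ≡ 1 (mod 713) ✓
Hence ord(634) = 165.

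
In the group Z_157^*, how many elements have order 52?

24

φ(157) = 157 − 1 = 156 = 2^2 · 3 · 13.
In a cyclic group of order 156, there are φ(d) elements of order d for each divisor d of 156, and zero for non-divisors.
52 = 2^2 · 13 divides 156, and φ(52) = 24.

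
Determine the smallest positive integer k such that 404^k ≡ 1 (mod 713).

11

The order of 404 must divide φ(713) = φ(23·31) = (23−1)·(31−1) = 22·30 = 660 = 2^2 · 3 · 5 · 11.
Divisors of 660: 1, 2, 3, 4, 5, 6, 10, 11, 12, 15, 20, 22, 30, 33, 44, 55, 60, 66, 110, 132, 165, 220, 330, 660.
Evaluate successive powers at the divisors of 660:
404^1 ≡ 404
404^2 ≡ 652
404^3 ≡ 311
404^4 ≡ 156
404^5 ≡ 280
404^6 ≡ 466
404^10 ≡ 683
404^11 ≡ 1
Hence ord(404) = 11.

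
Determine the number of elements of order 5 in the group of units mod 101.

φ(101) = 101 − 1 = 100 = 2^2 · 5^2.
Since (Z/101Z)^× is cyclic of order 100, the number of elements of order d is φ(d) when d | 100 and 0 otherwise.
5 | 100, and φ(5) = 5 − 1 = 4.

4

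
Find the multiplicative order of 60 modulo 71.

The order of 60 must divide φ(71) = 71 − 1 = 70 = 2 · 5 · 7.
Divisors of 70: 1, 2, 5, 7, 10, 14, 35, 70.
Compute 60^d (mod 71) for the divisors d until we hit 1:
60^1 ≡ 60 (mod 71)
60^2 ≡ 50 (mod 71)
60^5 ≡ 48 (mod 71)
60^7 ≡ 57 (mod 71)
60^10 ≡ 32 (mod 71)
60^14 ≡ 54 (mod 71)
60^35 ≡ 1 (mod 71) ✓
So ord_71(60) = 35.

35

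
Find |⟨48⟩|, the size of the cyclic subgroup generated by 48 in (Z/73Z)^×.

By Lagrange's theorem, ord_73(48) divides φ(73) = 73 − 1 = 72 = 2^3 · 3^2.
Divisors of 72: 1, 2, 3, 4, 6, 8, 9, 12, 18, 24, 36, 72.
Compute 48^d (mod 73) for the divisors d until we hit 1:
48^1 ≡ 48 (mod 73)
48^2 ≡ 41 (mod 73)
48^3 ≡ 70 (mod 73)
48^4 ≡ 2 (mod 73)
48^6 ≡ 9 (mod 73)
48^8 ≡ 4 (mod 73)
48^9 ≡ 46 (mod 73)
48^12 ≡ 8 (mod 73)
48^18 ≡ 72 (mod 73)
48^24 ≡ 64 (mod 73)
48^36 ≡ 1 (mod 73) ✓
Hence ord(48) = 36.

36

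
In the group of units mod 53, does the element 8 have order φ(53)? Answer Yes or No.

φ(53) = 53 − 1 = 52 = 2^2 · 13.
Test 8^(52/q) mod 53 for each prime factor q of 52:
8^26 ≡ 52 (mod 53)  [q = 2: ≢ 1 ✓]
8^4 ≡ 15 (mod 53)  [q = 13: ≢ 1 ✓]
Every test exponent gives a nontrivial residue, hence 8 generates the full group.

Yes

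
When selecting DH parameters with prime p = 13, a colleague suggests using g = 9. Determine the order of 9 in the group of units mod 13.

3

By Lagrange's theorem, ord_13(9) divides φ(13) = 13 − 1 = 12 = 2^2 · 3.
Divisors of 12: 1, 2, 3, 4, 6, 12.
Compute 9^d (mod 13) for the divisors d until we hit 1:
9^1 ≡ 9
9^2 ≡ 3
9^3 ≡ 1
So ord_13(9) = 3.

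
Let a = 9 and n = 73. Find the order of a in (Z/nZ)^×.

The order of 9 must divide φ(73) = 73 − 1 = 72 = 2^3 · 3^2.
Divisors of 72: 1, 2, 3, 4, 6, 8, 9, 12, 18, 24, 36, 72.
Evaluate successive powers at the divisors of 72:
9^1 ≡ 9 (mod 73)
9^2 ≡ 8 (mod 73)
9^3 ≡ 72 (mod 73)
9^4 ≡ 64 (mod 73)
9^6 ≡ 1 (mod 73) ✓
The smallest such exponent is 6, so the order of 9 is 6.

6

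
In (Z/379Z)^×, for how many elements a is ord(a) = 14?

φ(379) = 379 − 1 = 378 = 2 · 3^3 · 7.
In a cyclic group of order 378, there are φ(d) elements of order d for each divisor d of 378, and zero for non-divisors.
14 = 2 · 7 divides 378, and φ(14) = 6.

6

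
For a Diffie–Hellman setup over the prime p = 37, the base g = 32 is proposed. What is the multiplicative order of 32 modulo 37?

36

The order of 32 must divide φ(37) = 37 − 1 = 36 = 2^2 · 3^2.
Divisors of 36: 1, 2, 3, 4, 6, 9, 12, 18, 36.
Test each divisor d:
32^1 ≡ 32 (mod 37)
32^2 ≡ 25 (mod 37)
32^3 ≡ 23 (mod 37)
32^4 ≡ 33 (mod 37)
32^6 ≡ 11 (mod 37)
32^9 ≡ 31 (mod 37)
32^12 ≡ 10 (mod 37)
32^18 ≡ 36 (mod 37)
32^36 ≡ 1 (mod 37) ✓
So ord_37(32) = 36.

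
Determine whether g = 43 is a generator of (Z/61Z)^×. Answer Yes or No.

φ(61) = 61 − 1 = 60 = 2^2 · 3 · 5.
43 is a primitive root mod 61 iff 43^(φ(61)/q) ≢ 1 for every prime q | φ(61), i.e. q ∈ {2, 3, 5}.
43^30 ≡ 60 (mod 61)  [q = 2: ≢ 1 ✓]
43^20 ≡ 47 (mod 61)  [q = 3: ≢ 1 ✓]
43^12 ≡ 58 (mod 61)  [q = 5: ≢ 1 ✓]
All checks pass, so 43 has order 60 and is a primitive root modulo 61.

Yes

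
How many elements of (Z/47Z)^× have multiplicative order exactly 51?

0

φ(47) = 47 − 1 = 46 = 2 · 23.
In a cyclic group of order 46, there are φ(d) elements of order d for each divisor d of 46, and zero for non-divisors.
Since 51 ∤ 46, the count is 0.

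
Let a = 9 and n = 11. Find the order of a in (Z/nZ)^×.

5

By Lagrange's theorem, ord_11(9) divides φ(11) = 11 − 1 = 10 = 2 · 5.
Divisors of 10: 1, 2, 5, 10.
Evaluate successive powers at the divisors of 10:
9^1 ≡ 9 (mod 11)
9^2 ≡ 4 (mod 11)
9^5 ≡ 1 (mod 11) ✓
The smallest such exponent is 5, so the order of 9 is 5.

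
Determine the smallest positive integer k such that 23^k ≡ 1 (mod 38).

9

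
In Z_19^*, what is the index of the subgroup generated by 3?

1

By Lagrange's theorem, ord_19(3) divides φ(19) = 19 − 1 = 18 = 2 · 3^2.
Divisors of 18: 1, 2, 3, 6, 9, 18.
Test each divisor d:
3^1 ≡ 3 (mod 19)
3^2 ≡ 9 (mod 19)
3^3 ≡ 8 (mod 19)
3^6 ≡ 7 (mod 19)
3^9 ≡ 18 (mod 19)
3^18 ≡ 1 (mod 19) ✓
So ord_19(3) = 18, hence |⟨3⟩| = 18.
[(Z/19Z)^× : ⟨3⟩] = 18/18 = 1.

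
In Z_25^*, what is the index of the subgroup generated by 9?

2

ord(9) | φ(25) = φ(5^2) = 5·(5−1) = 20 = 2^2 · 5.
Divisors of 20: 1, 2, 4, 5, 10, 20.
Check 9^d mod 25 for each divisor in increasing order:
9^1 ≡ 9
9^2 ≡ 6
9^4 ≡ 11
9^5 ≡ 24
9^10 ≡ 1
Thus |⟨9⟩| = ord(9) = 10.
The index is φ(25) / ord(9) = 20 / 10 = 2.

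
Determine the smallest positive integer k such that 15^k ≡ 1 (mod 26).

By Lagrange's theorem, ord_26(15) divides φ(26) = φ(2)·φ(13) = 1·12 = 12 = 2^2 · 3.
Divisors of 12: 1, 2, 3, 4, 6, 12.
Test each divisor d:
15^1 ≡ 15
15^2 ≡ 17
15^3 ≡ 21
15^4 ≡ 3
15^6 ≡ 25
15^12 ≡ 1
The smallest such exponent is 12, so the order of 15 is 12.

12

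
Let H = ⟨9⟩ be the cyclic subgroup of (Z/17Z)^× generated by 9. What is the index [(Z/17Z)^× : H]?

2

The order of 9 must divide φ(17) = 17 − 1 = 16 = 2^4.
Divisors of 16: 1, 2, 4, 8, 16.
Check 9^d mod 17 for each divisor in increasing order:
9^1 ≡ 9 (mod 17)
9^2 ≡ 13 (mod 17)
9^4 ≡ 16 (mod 17)
9^8 ≡ 1 (mod 17) ✓
The order of 9 is 8, so the subgroup it generates has 8 elements.
Index = |(Z/17Z)^×| / |⟨9⟩| = 16 / 8 = 2.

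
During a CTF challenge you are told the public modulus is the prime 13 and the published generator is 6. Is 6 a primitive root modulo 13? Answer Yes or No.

φ(13) = 13 − 1 = 12 = 2^2 · 3.
An element g generates (Z/13Z)^× iff g^(12/q) ≢ 1 (mod 13) for each prime q ∈ {2, 3}.
6^6 ≡ 12 (mod 13)  [q = 2: ≢ 1 ✓]
6^4 ≡ 9 (mod 13)  [q = 3: ≢ 1 ✓]
Every test exponent gives a nontrivial residue, hence 6 generates the full group.

Yes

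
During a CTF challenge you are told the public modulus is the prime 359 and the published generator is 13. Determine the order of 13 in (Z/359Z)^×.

358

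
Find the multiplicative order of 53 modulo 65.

The order of 53 must divide φ(65) = φ(5·13) = (5−1)·(13−1) = 4·12 = 48 = 2^4 · 3.
Divisors of 48: 1, 2, 3, 4, 6, 8, 12, 16, 24, 48.
Check 53^d mod 65 for each divisor in increasing order:
53^1 ≡ 53 (mod 65)
53^2 ≡ 14 (mod 65)
53^3 ≡ 27 (mod 65)
53^4 ≡ 1 (mod 65) ✓
Therefore the multiplicative order of 53 modulo 65 is 4.

4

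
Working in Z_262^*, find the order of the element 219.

130

By Lagrange's theorem, ord_262(219) divides φ(262) = φ(2)·φ(131) = 1·130 = 130 = 2 · 5 · 13.
Divisors of 130: 1, 2, 5, 10, 13, 26, 65, 130.
Compute 219^d (mod 262) for the divisors d until we hit 1:
219^1 ≡ 219 (mod 262)
219^2 ≡ 15 (mod 262)
219^5 ≡ 19 (mod 262)
219^10 ≡ 99 (mod 262)
219^13 ≡ 73 (mod 262)
219^26 ≡ 89 (mod 262)
219^65 ≡ 261 (mod 262)
219^130 ≡ 1 (mod 262) ✓
Hence ord(219) = 130.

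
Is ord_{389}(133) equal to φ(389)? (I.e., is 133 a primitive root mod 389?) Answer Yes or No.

φ(389) = 389 − 1 = 388 = 2^2 · 97.
Test 133^(388/q) mod 389 for each prime factor q of 388:
133^194 ≡ 1 (mod 389)  [q = 2: ≡ 1 ✗]
133^4 ≡ 13 (mod 389)  [q = 97: ≢ 1 ✓]
133^194 ≡ 1 shows ord(133) | 194, strictly less than φ(389); not a primitive root.

No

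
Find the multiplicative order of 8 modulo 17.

8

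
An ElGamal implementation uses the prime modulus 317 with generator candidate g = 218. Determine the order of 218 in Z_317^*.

79

Since 218 ∈ (Z/317Z)^×, its order divides φ(317) = 317 − 1 = 316 = 2^2 · 79.
Divisors of 316: 1, 2, 4, 79, 158, 316.
Evaluate successive powers at the divisors of 316:
218^1 ≡ 218
218^2 ≡ 291
218^4 ≡ 42
218^79 ≡ 1
Therefore the multiplicative order of 218 modulo 317 is 79.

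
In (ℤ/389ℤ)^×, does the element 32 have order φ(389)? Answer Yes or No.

Yes

φ(389) = 389 − 1 = 388 = 2^2 · 97.
Test 32^(388/q) mod 389 for each prime factor q of 388:
32^194 ≡ 388 (mod 389)  [q = 2: ≢ 1 ✓]
32^4 ≡ 221 (mod 389)  [q = 97: ≢ 1 ✓]
Every test exponent gives a nontrivial residue, hence 32 generates the full group.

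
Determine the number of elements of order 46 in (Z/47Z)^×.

22

φ(47) = 47 − 1 = 46 = 2 · 23.
In a cyclic group of order 46, there are φ(d) elements of order d for each divisor d of 46, and zero for non-divisors.
46 = 2 · 23 divides 46, and φ(46) = 22.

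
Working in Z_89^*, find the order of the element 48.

88

ord(48) | φ(89) = 89 − 1 = 88 = 2^3 · 11.
Divisors of 88: 1, 2, 4, 8, 11, 22, 44, 88.
Test each divisor d:
48^1 ≡ 48 (mod 89)
48^2 ≡ 79 (mod 89)
48^4 ≡ 11 (mod 89)
48^8 ≡ 32 (mod 89)
48^11 ≡ 37 (mod 89)
48^22 ≡ 34 (mod 89)
48^44 ≡ 88 (mod 89)
48^88 ≡ 1 (mod 89) ✓
Therefore the multiplicative order of 48 modulo 89 is 88.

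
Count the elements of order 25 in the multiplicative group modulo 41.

0

φ(41) = 41 − 1 = 40 = 2^3 · 5.
In a cyclic group of order 40, there are φ(d) elements of order d for each divisor d of 40, and zero for non-divisors.
Since 25 ∤ 40, the count is 0.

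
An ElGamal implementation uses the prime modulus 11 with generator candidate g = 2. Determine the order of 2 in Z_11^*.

10

Since 2 ∈ (Z/11Z)^×, its order divides φ(11) = 11 − 1 = 10 = 2 · 5.
Divisors of 10: 1, 2, 5, 10.
Test each divisor d:
2^1 ≡ 2 (mod 11)
2^2 ≡ 4 (mod 11)
2^5 ≡ 10 (mod 11)
2^10 ≡ 1 (mod 11) ✓
So ord_11(2) = 10.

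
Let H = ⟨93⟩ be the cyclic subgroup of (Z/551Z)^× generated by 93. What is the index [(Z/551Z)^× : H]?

The order of 93 must divide φ(551) = φ(19·29) = (19−1)·(29−1) = 18·28 = 504 = 2^3 · 3^2 · 7.
Divisors of 504: 1, 2, 3, 4, 6, 7, 8, 9, 12, 14, 18, 21, 24, 28, 36, 42, 56, 63, 72, 84, 126, 168, 252, 504.
Check 93^d mod 551 for each divisor in increasing order:
93^1 ≡ 93 (mod 551)
93^2 ≡ 384 (mod 551)
93^3 ≡ 448 (mod 551)
93^4 ≡ 339 (mod 551)
93^6 ≡ 140 (mod 551)
93^7 ≡ 347 (mod 551)
93^8 ≡ 313 (mod 551)
93^9 ≡ 457 (mod 551)
93^12 ≡ 315 (mod 551)
93^14 ≡ 291 (mod 551)
93^18 ≡ 20 (mod 551)
93^21 ≡ 144 (mod 551)
93^24 ≡ 45 (mod 551)
93^28 ≡ 378 (mod 551)
93^36 ≡ 400 (mod 551)
93^42 ≡ 349 (mod 551)
93^56 ≡ 175 (mod 551)
93^63 ≡ 115 (mod 551)
93^72 ≡ 210 (mod 551)
93^84 ≡ 30 (mod 551)
93^126 ≡ 1 (mod 551) ✓
The order of 93 is 126, so the subgroup it generates has 126 elements.
Index = |(Z/551Z)^×| / |⟨93⟩| = 504 / 126 = 4.

4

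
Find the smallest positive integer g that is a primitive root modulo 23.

φ(23) = 23 − 1 = 22 = 2 · 11.
g is a primitive root iff g^(22/q) ≢ 1 (mod 23) for each prime q ∈ {2, 11}.
g = 2: 2^11 ≡ 1 — hits 1, so not a primitive root.
g = 3: 3^11 ≡ 1 — hits 1, so not a primitive root.
g = 4: 4^11 ≡ 1 — hits 1, so not a primitive root.
g = 5: 5^11 ≡ 22; 5^2 ≡ 2 — none is 1, so 5 is a primitive root.
So 5 is the smallest generator of (Z/23Z)^×.

5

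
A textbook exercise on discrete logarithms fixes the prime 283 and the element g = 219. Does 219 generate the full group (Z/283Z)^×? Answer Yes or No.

No

φ(283) = 283 − 1 = 282 = 2 · 3 · 47.
Test 219^(282/q) mod 283 for each prime factor q of 282:
219^141 ≡ 282 (mod 283)  [q = 2: ≢ 1 ✓]
219^94 ≡ 1 (mod 283)  [q = 3: ≡ 1 ✗]
219^6 ≡ 38 (mod 283)  [q = 47: ≢ 1 ✓]
The check at q = 3 fails, so 219 generates a proper subgroup.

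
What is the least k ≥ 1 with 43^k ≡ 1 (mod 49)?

7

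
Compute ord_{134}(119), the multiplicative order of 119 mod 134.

22

ord(119) | φ(134) = φ(2)·φ(67) = 1·66 = 66 = 2 · 3 · 11.
Divisors of 66: 1, 2, 3, 6, 11, 22, 33, 66.
Evaluate successive powers at the divisors of 66:
119^1 ≡ 119 (mod 134)
119^2 ≡ 91 (mod 134)
119^3 ≡ 109 (mod 134)
119^6 ≡ 89 (mod 134)
119^11 ≡ 133 (mod 134)
119^22 ≡ 1 (mod 134) ✓
Hence ord(119) = 22.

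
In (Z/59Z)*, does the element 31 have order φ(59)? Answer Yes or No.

Yes

φ(59) = 59 − 1 = 58 = 2 · 29.
31 is a primitive root mod 59 iff 31^(φ(59)/q) ≢ 1 for every prime q | φ(59), i.e. q ∈ {2, 29}.
31^29 ≡ 58 (mod 59)  [q = 2: ≢ 1 ✓]
31^2 ≡ 17 (mod 59)  [q = 29: ≢ 1 ✓]
Every test exponent gives a nontrivial residue, hence 31 generates the full group.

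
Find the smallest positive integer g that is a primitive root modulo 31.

φ(31) = 31 − 1 = 30 = 2 · 3 · 5.
g is a primitive root iff g^(30/q) ≢ 1 (mod 31) for each prime q ∈ {2, 3, 5}.
g = 2: 2^15 ≡ 1 — hits 1, so not a primitive root.
g = 3: 3^15 ≡ 30; 3^10 ≡ 25; 3^6 ≡ 16 — none is 1, so 3 is a primitive root.
So 3 is the smallest generator of (Z/31Z)^×.

3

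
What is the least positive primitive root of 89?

3

φ(89) = 89 − 1 = 88 = 2^3 · 11.
Test candidates g = 2, 3, … against the prime factors q ∈ {2, 11} of φ(89): g is a generator iff g^(88/q) ≢ 1 for every such q.
g = 2: 2^44 ≡ 1 — hits 1, so not a primitive root.
g = 3: 3^44 ≡ 88; 3^8 ≡ 64 — none is 1, so 3 is a primitive root.
Hence the least primitive root of 89 is 3.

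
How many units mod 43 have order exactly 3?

2

φ(43) = 43 − 1 = 42 = 2 · 3 · 7.
In a cyclic group of order 42, there are φ(d) elements of order d for each divisor d of 42, and zero for non-divisors.
3 | 42, and φ(3) = 3 − 1 = 2.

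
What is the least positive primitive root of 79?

3

φ(79) = 79 − 1 = 78 = 2 · 3 · 13.
Test candidates g = 2, 3, … against the prime factors q ∈ {2, 3, 13} of φ(79): g is a generator iff g^(78/q) ≢ 1 for every such q.
g = 2: 2^39 ≡ 1 — hits 1, so not a primitive root.
g = 3: 3^39 ≡ 78; 3^26 ≡ 23; 3^6 ≡ 18 — none is 1, so 3 is a primitive root.
Hence the least primitive root of 79 is 3.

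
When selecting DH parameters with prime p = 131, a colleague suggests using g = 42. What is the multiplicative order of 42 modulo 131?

10

The order of 42 must divide φ(131) = 131 − 1 = 130 = 2 · 5 · 13.
Divisors of 130: 1, 2, 5, 10, 13, 26, 65, 130.
Evaluate successive powers at the divisors of 130:
42^1 ≡ 42
42^2 ≡ 61
42^5 ≡ 130
42^10 ≡ 1
The smallest such exponent is 10, so the order of 42 is 10.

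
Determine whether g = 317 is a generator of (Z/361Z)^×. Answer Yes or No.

φ(361) = φ(19^2) = 19·(19−1) = 342 = 2 · 3^2 · 19.
It suffices to check that the order of 317 is not a proper divisor of 342: compute 317^(342/q) for q ∈ {2, 3, 19}.
317^171 ≡ 360 (mod 361)  [q = 2: ≢ 1 ✓]
317^114 ≡ 68 (mod 361)  [q = 3: ≢ 1 ✓]
317^18 ≡ 153 (mod 361)  [q = 19: ≢ 1 ✓]
Every test exponent gives a nontrivial residue, hence 317 generates the full group.

Yes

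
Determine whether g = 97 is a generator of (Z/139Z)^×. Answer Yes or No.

No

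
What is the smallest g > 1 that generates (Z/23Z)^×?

φ(23) = 23 − 1 = 22 = 2 · 11.
g is a primitive root iff g^(22/q) ≢ 1 (mod 23) for each prime q ∈ {2, 11}.
g = 2: 2^11 ≡ 1 — hits 1, so not a primitive root.
g = 3: 3^11 ≡ 1 — hits 1, so not a primitive root.
g = 4: 4^11 ≡ 1 — hits 1, so not a primitive root.
g = 5: 5^11 ≡ 22; 5^2 ≡ 2 — none is 1, so 5 is a primitive root.
The smallest primitive root modulo 23 is 5.

5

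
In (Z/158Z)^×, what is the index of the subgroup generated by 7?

1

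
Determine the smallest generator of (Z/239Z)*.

7

φ(239) = 239 − 1 = 238 = 2 · 7 · 17.
Test candidates g = 2, 3, … against the prime factors q ∈ {2, 7, 17} of φ(239): g is a generator iff g^(238/q) ≢ 1 for every such q.
g = 2: 2^119 ≡ 1 — hits 1, so not a primitive root.
g = 3: 3^119 ≡ 1 — hits 1, so not a primitive root.
g = 4: 4^119 ≡ 1 — hits 1, so not a primitive root.
g = 5: 5^119 ≡ 1 — hits 1, so not a primitive root.
g = 6: 6^119 ≡ 1 — hits 1, so not a primitive root.
g = 7: 7^119 ≡ 238; 7^34 ≡ 24; 7^14 ≡ 211 — none is 1, so 7 is a primitive root.
So 7 is the smallest generator of (Z/239Z)^×.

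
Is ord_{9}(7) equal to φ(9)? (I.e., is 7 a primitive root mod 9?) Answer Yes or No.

No

φ(9) = φ(3^2) = 3·(3−1) = 6 = 2 · 3.
Test 7^(6/q) mod 9 for each prime factor q of 6:
7^3 ≡ 1 (mod 9)  [q = 2: ≡ 1 ✗]
7^2 ≡ 4 (mod 9)  [q = 3: ≢ 1 ✓]
7^3 ≡ 1 shows ord(7) | 3, strictly less than φ(9); not a primitive root.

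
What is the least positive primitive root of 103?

φ(103) = 103 − 1 = 102 = 2 · 3 · 17.
g is a primitive root iff g^(102/q) ≢ 1 (mod 103) for each prime q ∈ {2, 3, 17}.
g = 2: 2^51 ≡ 1 — hits 1, so not a primitive root.
g = 3: 3^51 ≡ 102; 3^34 ≡ 1 — hits 1, so not a primitive root.
g = 4: 4^51 ≡ 1 — hits 1, so not a primitive root.
g = 5: 5^51 ≡ 102; 5^34 ≡ 56; 5^6 ≡ 72 — none is 1, so 5 is a primitive root.
So 5 is the smallest generator of (Z/103Z)^×.

5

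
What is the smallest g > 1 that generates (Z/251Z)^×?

φ(251) = 251 − 1 = 250 = 2 · 5^3.
g is a primitive root iff g^(250/q) ≢ 1 (mod 251) for each prime q ∈ {2, 5}.
g = 2: 2^125 ≡ 250; 2^50 ≡ 1 — hits 1, so not a primitive root.
g = 3: 3^125 ≡ 1 — hits 1, so not a primitive root.
g = 4: 4^125 ≡ 1 — hits 1, so not a primitive root.
g = 5: 5^125 ≡ 1 — hits 1, so not a primitive root.
g = 6: 6^125 ≡ 250; 6^50 ≡ 219 — none is 1, so 6 is a primitive root.
The smallest primitive root modulo 251 is 6.

6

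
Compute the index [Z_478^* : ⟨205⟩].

1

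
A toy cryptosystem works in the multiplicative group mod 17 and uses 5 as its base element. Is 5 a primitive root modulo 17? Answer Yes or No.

φ(17) = 17 − 1 = 16 = 2^4.
An element g generates (Z/17Z)^× iff g^(16/q) ≢ 1 (mod 17) for each prime q ∈ {2}.
5^8 ≡ 16 (mod 17)  [q = 2: ≢ 1 ✓]
None equal 1, so ord_17(5) = 16: 5 is a primitive root.

Yes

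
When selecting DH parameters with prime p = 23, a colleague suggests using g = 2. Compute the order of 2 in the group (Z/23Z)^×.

By Lagrange's theorem, ord_23(2) divides φ(23) = 23 − 1 = 22 = 2 · 11.
Divisors of 22: 1, 2, 11, 22.
Test each divisor d:
2^1 ≡ 2 (mod 23)
2^2 ≡ 4 (mod 23)
2^11 ≡ 1 (mod 23) ✓
The smallest such exponent is 11, so the order of 2 is 11.

11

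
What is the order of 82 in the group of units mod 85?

By Lagrange's theorem, ord_85(82) divides φ(85) = φ(5·17) = (5−1)·(17−1) = 4·16 = 64 = 2^6.
Divisors of 64: 1, 2, 4, 8, 16, 32, 64.
Evaluate successive powers at the divisors of 64:
82^1 ≡ 82
82^2 ≡ 9
82^4 ≡ 81
82^8 ≡ 16
82^16 ≡ 1
Hence ord(82) = 16.

16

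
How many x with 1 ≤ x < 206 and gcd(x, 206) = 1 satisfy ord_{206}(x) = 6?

2

φ(206) = φ(2)·φ(103) = 1·102 = 102 = 2 · 3 · 17.
(Z/206Z)^× is cyclic (|G| = 102); a cyclic group of order m has exactly φ(d) elements of each order d | m, and none otherwise.
6 = 2 · 3 divides 102, and φ(6) = 2.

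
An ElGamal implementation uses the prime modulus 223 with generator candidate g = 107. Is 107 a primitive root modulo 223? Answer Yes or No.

Yes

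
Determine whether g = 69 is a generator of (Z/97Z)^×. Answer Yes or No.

No

φ(97) = 97 − 1 = 96 = 2^5 · 3.
It suffices to check that the order of 69 is not a proper divisor of 96: compute 69^(96/q) for q ∈ {2, 3}.
69^48 ≡ 96 (mod 97)  [q = 2: ≢ 1 ✓]
69^32 ≡ 1 (mod 97)  [q = 3: ≡ 1 ✗]
Since 69^32 ≡ 1, the order of 69 divides 32 < 96, so 69 is not a primitive root.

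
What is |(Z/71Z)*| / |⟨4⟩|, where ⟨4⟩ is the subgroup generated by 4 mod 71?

2

ord(4) | φ(71) = 71 − 1 = 70 = 2 · 5 · 7.
Divisors of 70: 1, 2, 5, 7, 10, 14, 35, 70.
Check 4^d mod 71 for each divisor in increasing order:
4^1 ≡ 4 (mod 71)
4^2 ≡ 16 (mod 71)
4^5 ≡ 30 (mod 71)
4^7 ≡ 54 (mod 71)
4^10 ≡ 48 (mod 71)
4^14 ≡ 5 (mod 71)
4^35 ≡ 1 (mod 71) ✓
So ord_71(4) = 35, hence |⟨4⟩| = 35.
[(Z/71Z)^× : ⟨4⟩] = 70/35 = 2.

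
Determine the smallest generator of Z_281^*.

φ(281) = 281 − 1 = 280 = 2^3 · 5 · 7.
Test candidates g = 2, 3, … against the prime factors q ∈ {2, 5, 7} of φ(281): g is a generator iff g^(280/q) ≢ 1 for every such q.
g = 2: 2^140 ≡ 1 — hits 1, so not a primitive root.
g = 3: 3^140 ≡ 280; 3^56 ≡ 86; 3^40 ≡ 249 — none is 1, so 3 is a primitive root.
So 3 is the smallest generator of (Z/281Z)^×.

3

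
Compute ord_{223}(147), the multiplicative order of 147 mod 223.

The order of 147 must divide φ(223) = 223 − 1 = 222 = 2 · 3 · 37.
Divisors of 222: 1, 2, 3, 6, 37, 74, 111, 222.
Evaluate successive powers at the divisors of 222:
147^1 ≡ 147
147^2 ≡ 201
147^3 ≡ 111
147^6 ≡ 56
147^37 ≡ 184
147^74 ≡ 183
147^111 ≡ 222
147^222 ≡ 1
So ord_223(147) = 222.

222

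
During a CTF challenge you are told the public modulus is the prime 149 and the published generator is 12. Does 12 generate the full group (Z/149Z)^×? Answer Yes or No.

Yes

φ(149) = 149 − 1 = 148 = 2^2 · 37.
12 is a primitive root mod 149 iff 12^(φ(149)/q) ≢ 1 for every prime q | φ(149), i.e. q ∈ {2, 37}.
12^74 ≡ 148 (mod 149)  [q = 2: ≢ 1 ✓]
12^4 ≡ 25 (mod 149)  [q = 37: ≢ 1 ✓]
None equal 1, so ord_149(12) = 148: 12 is a primitive root.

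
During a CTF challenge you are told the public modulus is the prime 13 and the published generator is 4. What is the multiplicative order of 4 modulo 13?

By Lagrange's theorem, ord_13(4) divides φ(13) = 13 − 1 = 12 = 2^2 · 3.
Divisors of 12: 1, 2, 3, 4, 6, 12.
Test each divisor d:
4^1 ≡ 4 (mod 13)
4^2 ≡ 3 (mod 13)
4^3 ≡ 12 (mod 13)
4^4 ≡ 9 (mod 13)
4^6 ≡ 1 (mod 13) ✓
So ord_13(4) = 6.

6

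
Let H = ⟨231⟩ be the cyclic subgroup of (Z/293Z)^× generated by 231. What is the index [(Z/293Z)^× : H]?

1

The order of 231 must divide φ(293) = 293 − 1 = 292 = 2^2 · 73.
Divisors of 292: 1, 2, 4, 73, 146, 292.
Compute 231^d (mod 293) for the divisors d until we hit 1:
231^1 ≡ 231
231^2 ≡ 35
231^4 ≡ 53
231^73 ≡ 138
231^146 ≡ 292
231^292 ≡ 1
Thus |⟨231⟩| = ord(231) = 292.
Index = |(Z/293Z)^×| / |⟨231⟩| = 292 / 292 = 1.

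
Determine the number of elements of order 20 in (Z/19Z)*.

0

φ(19) = 19 − 1 = 18 = 2 · 3^2.
Since (Z/19Z)^× is cyclic of order 18, the number of elements of order d is φ(d) when d | 18 and 0 otherwise.
Here 18 is not a multiple of 20, so there are no elements of order 20.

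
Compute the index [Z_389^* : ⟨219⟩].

1

The order of 219 must divide φ(389) = 389 − 1 = 388 = 2^2 · 97.
Divisors of 388: 1, 2, 4, 97, 194, 388.
Test each divisor d:
219^1 ≡ 219 (mod 389)
219^2 ≡ 114 (mod 389)
219^4 ≡ 159 (mod 389)
219^97 ≡ 274 (mod 389)
219^194 ≡ 388 (mod 389)
219^388 ≡ 1 (mod 389) ✓
Thus |⟨219⟩| = ord(219) = 388.
Index = |(Z/389Z)^×| / |⟨219⟩| = 388 / 388 = 1.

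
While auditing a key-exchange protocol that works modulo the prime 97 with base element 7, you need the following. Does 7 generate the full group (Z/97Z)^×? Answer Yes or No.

Yes

φ(97) = 97 − 1 = 96 = 2^5 · 3.
7 is a primitive root mod 97 iff 7^(φ(97)/q) ≢ 1 for every prime q | φ(97), i.e. q ∈ {2, 3}.
7^48 ≡ 96 (mod 97)  [q = 2: ≢ 1 ✓]
7^32 ≡ 35 (mod 97)  [q = 3: ≢ 1 ✓]
Every test exponent gives a nontrivial residue, hence 7 generates the full group.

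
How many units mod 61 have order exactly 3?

φ(61) = 61 − 1 = 60 = 2^2 · 3 · 5.
(Z/61Z)^× is cyclic (|G| = 60); a cyclic group of order m has exactly φ(d) elements of each order d | m, and none otherwise.
3 | 60, and φ(3) = 3 − 1 = 2.

2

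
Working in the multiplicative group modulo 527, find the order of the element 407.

10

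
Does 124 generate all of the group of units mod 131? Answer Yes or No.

Yes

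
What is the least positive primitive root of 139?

φ(139) = 139 − 1 = 138 = 2 · 3 · 23.
g is a primitive root iff g^(138/q) ≢ 1 (mod 139) for each prime q ∈ {2, 3, 23}.
g = 2: 2^69 ≡ 138; 2^46 ≡ 96; 2^6 ≡ 64 — none is 1, so 2 is a primitive root.
Hence the least primitive root of 139 is 2.

2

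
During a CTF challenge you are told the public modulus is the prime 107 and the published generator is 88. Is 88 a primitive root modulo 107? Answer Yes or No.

Yes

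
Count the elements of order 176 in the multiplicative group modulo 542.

φ(542) = φ(2)·φ(271) = 1·270 = 270 = 2 · 3^3 · 5.
Since (Z/542Z)^× is cyclic of order 270, the number of elements of order d is φ(d) when d | 270 and 0 otherwise.
176 does not divide 270, so no element of (Z/542Z)^× has order 176.

0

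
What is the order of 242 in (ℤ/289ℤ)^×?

The order of 242 must divide φ(289) = φ(17^2) = 17·(17−1) = 272 = 2^4 · 17.
Divisors of 272: 1, 2, 4, 8, 16, 17, 34, 68, 136, 272.
Evaluate successive powers at the divisors of 272:
242^1 ≡ 242 (mod 289)
242^2 ≡ 186 (mod 289)
242^4 ≡ 205 (mod 289)
242^8 ≡ 120 (mod 289)
242^16 ≡ 239 (mod 289)
242^17 ≡ 38 (mod 289)
242^34 ≡ 288 (mod 289)
242^68 ≡ 1 (mod 289) ✓
Therefore the multiplicative order of 242 modulo 289 is 68.

68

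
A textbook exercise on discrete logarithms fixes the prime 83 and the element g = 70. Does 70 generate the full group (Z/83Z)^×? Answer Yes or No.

No

φ(83) = 83 − 1 = 82 = 2 · 41.
70 is a primitive root mod 83 iff 70^(φ(83)/q) ≢ 1 for every prime q | φ(83), i.e. q ∈ {2, 41}.
70^41 ≡ 1 (mod 83)  [q = 2: ≡ 1 ✗]
70^2 ≡ 3 (mod 83)  [q = 41: ≢ 1 ✓]
70^41 ≡ 1 shows ord(70) | 41, strictly less than φ(83); not a primitive root.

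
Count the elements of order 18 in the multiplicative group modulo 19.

φ(19) = 19 − 1 = 18 = 2 · 3^2.
(Z/19Z)^× is cyclic (|G| = 18); a cyclic group of order m has exactly φ(d) elements of each order d | m, and none otherwise.
18 = 2 · 3^2 divides 18, and φ(18) = 6.

6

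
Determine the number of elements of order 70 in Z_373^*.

0

φ(373) = 373 − 1 = 372 = 2^2 · 3 · 31.
(Z/373Z)^× is cyclic (|G| = 372); a cyclic group of order m has exactly φ(d) elements of each order d | m, and none otherwise.
70 does not divide 372, so no element of (Z/373Z)^× has order 70.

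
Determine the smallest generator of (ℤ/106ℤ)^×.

φ(106) = φ(2)·φ(53) = 1·52 = 52 = 2^2 · 13.
g is a primitive root iff g^(52/q) ≢ 1 (mod 106) for each prime q ∈ {2, 13}.
g = 2: gcd(2, 106) = 2 > 1, not a unit — skip.
g = 3: 3^26 ≡ 105; 3^4 ≡ 81 — none is 1, so 3 is a primitive root.
The smallest primitive root modulo 106 is 3.

3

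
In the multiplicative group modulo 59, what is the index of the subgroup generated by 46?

Since 46 ∈ (Z/59Z)^×, its order divides φ(59) = 59 − 1 = 58 = 2 · 29.
Divisors of 58: 1, 2, 29, 58.
Test each divisor d:
46^1 ≡ 46
46^2 ≡ 51
46^29 ≡ 1
So ord_59(46) = 29, hence |⟨46⟩| = 29.
[(Z/59Z)^× : ⟨46⟩] = 58/29 = 2.

2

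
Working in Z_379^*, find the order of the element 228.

Since 228 ∈ (Z/379Z)^×, its order divides φ(379) = 379 − 1 = 378 = 2 · 3^3 · 7.
Divisors of 378: 1, 2, 3, 6, 7, 9, 14, 18, 21, 27, 42, 54, 63, 126, 189, 378.
Test each divisor d:
228^1 ≡ 228
228^2 ≡ 61
228^3 ≡ 264
228^6 ≡ 339
228^7 ≡ 355
228^9 ≡ 52
228^14 ≡ 197
228^18 ≡ 51
228^21 ≡ 199
228^27 ≡ 378
228^42 ≡ 185
228^54 ≡ 1
The smallest such exponent is 54, so the order of 228 is 54.

54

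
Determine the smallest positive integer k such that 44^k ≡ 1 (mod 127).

By Lagrange's theorem, ord_127(44) divides φ(127) = 127 − 1 = 126 = 2 · 3^2 · 7.
Divisors of 126: 1, 2, 3, 6, 7, 9, 14, 18, 21, 42, 63, 126.
Test each divisor d:
44^1 ≡ 44 (mod 127)
44^2 ≡ 31 (mod 127)
44^3 ≡ 94 (mod 127)
44^6 ≡ 73 (mod 127)
44^7 ≡ 37 (mod 127)
44^9 ≡ 4 (mod 127)
44^14 ≡ 99 (mod 127)
44^18 ≡ 16 (mod 127)
44^21 ≡ 107 (mod 127)
44^42 ≡ 19 (mod 127)
44^63 ≡ 1 (mod 127) ✓
Hence ord(44) = 63.

63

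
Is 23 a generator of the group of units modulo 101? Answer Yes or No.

No

φ(101) = 101 − 1 = 100 = 2^2 · 5^2.
Test 23^(100/q) mod 101 for each prime factor q of 100:
23^50 ≡ 1 (mod 101)  [q = 2: ≡ 1 ✗]
23^20 ≡ 95 (mod 101)  [q = 5: ≢ 1 ✓]
The check at q = 2 fails, so 23 generates a proper subgroup.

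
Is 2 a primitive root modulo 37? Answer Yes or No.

Yes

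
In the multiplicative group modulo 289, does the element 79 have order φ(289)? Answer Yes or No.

Yes

φ(289) = φ(17^2) = 17·(17−1) = 272 = 2^4 · 17.
It suffices to check that the order of 79 is not a proper divisor of 272: compute 79^(272/q) for q ∈ {2, 17}.
79^136 ≡ 288 (mod 289)  [q = 2: ≢ 1 ✓]
79^16 ≡ 69 (mod 289)  [q = 17: ≢ 1 ✓]
None equal 1, so ord_289(79) = 272: 79 is a primitive root.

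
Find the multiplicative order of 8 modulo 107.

106

By Lagrange's theorem, ord_107(8) divides φ(107) = 107 − 1 = 106 = 2 · 53.
Divisors of 106: 1, 2, 53, 106.
Compute 8^d (mod 107) for the divisors d until we hit 1:
8^1 ≡ 8 (mod 107)
8^2 ≡ 64 (mod 107)
8^53 ≡ 106 (mod 107)
8^106 ≡ 1 (mod 107) ✓
So ord_107(8) = 106.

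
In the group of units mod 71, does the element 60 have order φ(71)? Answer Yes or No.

φ(71) = 71 − 1 = 70 = 2 · 5 · 7.
It suffices to check that the order of 60 is not a proper divisor of 70: compute 60^(70/q) for q ∈ {2, 5, 7}.
60^35 ≡ 1 (mod 71)  [q = 2: ≡ 1 ✗]
60^14 ≡ 54 (mod 71)  [q = 5: ≢ 1 ✓]
60^10 ≡ 32 (mod 71)  [q = 7: ≢ 1 ✓]
60^35 ≡ 1 shows ord(60) | 35, strictly less than φ(71); not a primitive root.

No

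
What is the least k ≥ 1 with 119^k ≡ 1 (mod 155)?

ord(119) | φ(155) = φ(5·31) = (5−1)·(31−1) = 4·30 = 120 = 2^3 · 3 · 5.
Divisors of 120: 1, 2, 3, 4, 5, 6, 8, 10, 12, 15, 20, 24, 30, 40, 60, 120.
Test each divisor d:
119^1 ≡ 119 (mod 155)
119^2 ≡ 56 (mod 155)
119^3 ≡ 154 (mod 155)
119^4 ≡ 36 (mod 155)
119^5 ≡ 99 (mod 155)
119^6 ≡ 1 (mod 155) ✓
So ord_155(119) = 6.

6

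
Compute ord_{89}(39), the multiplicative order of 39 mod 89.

11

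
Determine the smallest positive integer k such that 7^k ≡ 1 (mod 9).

ord(7) | φ(9) = φ(3^2) = 3·(3−1) = 6 = 2 · 3.
Divisors of 6: 1, 2, 3, 6.
Check 7^d mod 9 for each divisor in increasing order:
7^1 ≡ 7
7^2 ≡ 4
7^3 ≡ 1
Hence ord(7) = 3.

3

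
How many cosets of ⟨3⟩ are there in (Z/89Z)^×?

1

By Lagrange's theorem, ord_89(3) divides φ(89) = 89 − 1 = 88 = 2^3 · 11.
Divisors of 88: 1, 2, 4, 8, 11, 22, 44, 88.
Evaluate successive powers at the divisors of 88:
3^1 ≡ 3
3^2 ≡ 9
3^4 ≡ 81
3^8 ≡ 64
3^11 ≡ 37
3^22 ≡ 34
3^44 ≡ 88
3^88 ≡ 1
Thus |⟨3⟩| = ord(3) = 88.
Index = |(Z/89Z)^×| / |⟨3⟩| = 88 / 88 = 1.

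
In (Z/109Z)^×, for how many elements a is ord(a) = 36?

12

φ(109) = 109 − 1 = 108 = 2^2 · 3^3.
(Z/109Z)^× is cyclic (|G| = 108); a cyclic group of order m has exactly φ(d) elements of each order d | m, and none otherwise.
36 = 2^2 · 3^2 divides 108, and φ(36) = 12.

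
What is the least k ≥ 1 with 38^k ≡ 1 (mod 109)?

9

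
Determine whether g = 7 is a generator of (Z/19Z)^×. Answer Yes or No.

φ(19) = 19 − 1 = 18 = 2 · 3^2.
An element g generates (Z/19Z)^× iff g^(18/q) ≢ 1 (mod 19) for each prime q ∈ {2, 3}.
7^9 ≡ 1 (mod 19)  [q = 2: ≡ 1 ✗]
7^6 ≡ 1 (mod 19)  [q = 3: ≡ 1 ✗]
Since 7^9 ≡ 1, the order of 7 divides 9 < 18, so 7 is not a primitive root.

No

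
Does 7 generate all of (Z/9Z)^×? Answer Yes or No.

φ(9) = φ(3^2) = 3·(3−1) = 6 = 2 · 3.
An element g generates (Z/9Z)^× iff g^(6/q) ≢ 1 (mod 9) for each prime q ∈ {2, 3}.
7^3 ≡ 1 (mod 9)  [q = 2: ≡ 1 ✗]
7^2 ≡ 4 (mod 9)  [q = 3: ≢ 1 ✓]
Since 7^3 ≡ 1, the order of 7 divides 3 < 6, so 7 is not a primitive root.

No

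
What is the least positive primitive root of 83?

2

φ(83) = 83 − 1 = 82 = 2 · 41.
g is a primitive root iff g^(82/q) ≢ 1 (mod 83) for each prime q ∈ {2, 41}.
g = 2: 2^41 ≡ 82; 2^2 ≡ 4 — none is 1, so 2 is a primitive root.
So 2 is the smallest generator of (Z/83Z)^×.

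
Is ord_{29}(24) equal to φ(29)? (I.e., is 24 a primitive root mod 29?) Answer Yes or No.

No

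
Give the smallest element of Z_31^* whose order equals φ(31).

3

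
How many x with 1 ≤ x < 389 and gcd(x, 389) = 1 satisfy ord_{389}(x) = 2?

φ(389) = 389 − 1 = 388 = 2^2 · 97.
In a cyclic group of order 388, there are φ(d) elements of order d for each divisor d of 388, and zero for non-divisors.
2 | 388, and φ(2) = 2 − 1 = 1.

1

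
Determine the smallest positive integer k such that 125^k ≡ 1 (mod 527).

The order of 125 must divide φ(527) = φ(17·31) = (17−1)·(31−1) = 16·30 = 480 = 2^5 · 3 · 5.
Divisors of 480: 1, 2, 3, 4, 5, 6, 8, 10, 12, 15, 16, 20, 24, 30, 32, 40, 48, 60, 80, 96, 120, 160, 240, 480.
Check 125^d mod 527 for each divisor in increasing order:
125^1 ≡ 125 (mod 527)
125^2 ≡ 342 (mod 527)
125^3 ≡ 63 (mod 527)
125^4 ≡ 497 (mod 527)
125^5 ≡ 466 (mod 527)
125^6 ≡ 280 (mod 527)
125^8 ≡ 373 (mod 527)
125^10 ≡ 32 (mod 527)
125^12 ≡ 404 (mod 527)
125^15 ≡ 156 (mod 527)
125^16 ≡ 1 (mod 527) ✓
So ord_527(125) = 16.

16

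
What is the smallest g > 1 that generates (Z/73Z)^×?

5

φ(73) = 73 − 1 = 72 = 2^3 · 3^2.
Test candidates g = 2, 3, … against the prime factors q ∈ {2, 3} of φ(73): g is a generator iff g^(72/q) ≢ 1 for every such q.
g = 2: 2^36 ≡ 1 — hits 1, so not a primitive root.
g = 3: 3^36 ≡ 1 — hits 1, so not a primitive root.
g = 4: 4^36 ≡ 1 — hits 1, so not a primitive root.
g = 5: 5^36 ≡ 72; 5^24 ≡ 8 — none is 1, so 5 is a primitive root.
Hence the least primitive root of 73 is 5.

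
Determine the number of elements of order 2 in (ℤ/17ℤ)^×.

φ(17) = 17 − 1 = 16 = 2^4.
In a cyclic group of order 16, there are φ(d) elements of order d for each divisor d of 16, and zero for non-divisors.
2 | 16, and φ(2) = 2 − 1 = 1.

1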